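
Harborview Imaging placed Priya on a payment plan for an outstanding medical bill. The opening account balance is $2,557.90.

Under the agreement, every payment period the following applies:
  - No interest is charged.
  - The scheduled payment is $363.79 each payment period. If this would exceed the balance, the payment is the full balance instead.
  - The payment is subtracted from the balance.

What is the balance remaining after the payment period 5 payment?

Payment period 1: $2,557.90 − $363.79 → $2,194.11
Payment period 2: $2,194.11 − $363.79 → $1,830.32
Payment period 3: $1,830.32 − $363.79 → $1,466.53
Payment period 4: $1,466.53 − $363.79 → $1,102.74
Payment period 5: $1,102.74 − $363.79 → $738.95

$738.95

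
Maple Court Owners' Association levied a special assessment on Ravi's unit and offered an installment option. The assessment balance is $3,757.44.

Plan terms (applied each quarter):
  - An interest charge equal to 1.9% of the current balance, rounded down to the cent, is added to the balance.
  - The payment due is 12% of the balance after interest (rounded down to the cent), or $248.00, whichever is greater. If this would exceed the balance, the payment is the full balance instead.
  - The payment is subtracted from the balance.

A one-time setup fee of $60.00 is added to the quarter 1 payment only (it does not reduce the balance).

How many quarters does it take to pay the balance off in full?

15

# | Opening | Interest | Payment | Fee | End bal
1 | $3,757.44 | $71.39 | $459.45 | $60.00 | $3,369.38
2 | $3,369.38 | $64.01 | $412.00 | — | $3,021.39
3 | $3,021.39 | $57.40 | $369.45 | — | $2,709.34
4 | $2,709.34 | $51.47 | $331.29 | — | $2,429.52
5 | $2,429.52 | $46.16 | $297.08 | — | $2,178.60
6 | $2,178.60 | $41.39 | $266.39 | — | $1,953.60
7 | $1,953.60 | $37.11 | $248.00 | — | $1,742.71
8 | $1,742.71 | $33.11 | $248.00 | — | $1,527.82
9 | $1,527.82 | $29.02 | $248.00 | — | $1,308.84
10 | $1,308.84 | $24.86 | $248.00 | — | $1,085.70
11 | $1,085.70 | $20.62 | $248.00 | — | $858.32
12 | $858.32 | $16.30 | $248.00 | — | $626.62
13 | $626.62 | $11.90 | $248.00 | — | $390.52
14 | $390.52 | $7.41 | $248.00 | — | $149.93
15 | $149.93 | $2.84 | $152.77 | — | $0.00
Balance reaches $0.00 in quarter 15.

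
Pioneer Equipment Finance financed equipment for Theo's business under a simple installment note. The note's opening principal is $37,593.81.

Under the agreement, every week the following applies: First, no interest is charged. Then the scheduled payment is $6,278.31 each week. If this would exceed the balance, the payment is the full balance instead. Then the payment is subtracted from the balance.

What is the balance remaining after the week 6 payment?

$0.00

Week 1: $37,593.81 − $6,278.31 → $31,315.50
Week 2: $31,315.50 − $6,278.31 → $25,037.19
Week 3: $25,037.19 − $6,278.31 → $18,758.88
Week 4: $18,758.88 − $6,278.31 → $12,480.57
Week 5: $12,480.57 − $6,278.31 → $6,202.26
Week 6: $6,202.26 − $6,202.26 → $0.00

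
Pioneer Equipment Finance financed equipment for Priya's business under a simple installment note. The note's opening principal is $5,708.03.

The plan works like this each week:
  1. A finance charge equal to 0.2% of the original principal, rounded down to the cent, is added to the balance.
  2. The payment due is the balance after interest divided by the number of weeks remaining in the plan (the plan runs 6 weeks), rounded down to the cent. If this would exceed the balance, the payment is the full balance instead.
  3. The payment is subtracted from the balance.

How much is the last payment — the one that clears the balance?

Week 1: opening $5,708.03; interest $11.41 → $5,719.44; payment $953.24; balance $4,766.20
Week 2: opening $4,766.20; interest $11.41 → $4,777.61; payment $955.52; balance $3,822.09
Week 3: opening $3,822.09; interest $11.41 → $3,833.50; payment $958.37; balance $2,875.13
Week 4: opening $2,875.13; interest $11.41 → $2,886.54; payment $962.18; balance $1,924.36
Week 5: opening $1,924.36; interest $11.41 → $1,935.77; payment $967.88; balance $967.89
Week 6: opening $967.89; interest $11.41 → $979.30; payment $979.30; balance $0.00

$979.30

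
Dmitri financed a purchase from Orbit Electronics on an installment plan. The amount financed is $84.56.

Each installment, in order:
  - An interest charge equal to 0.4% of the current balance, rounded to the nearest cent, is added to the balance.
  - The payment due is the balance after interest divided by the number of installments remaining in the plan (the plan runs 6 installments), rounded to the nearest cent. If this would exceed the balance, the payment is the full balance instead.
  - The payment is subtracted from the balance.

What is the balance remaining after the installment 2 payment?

Installment 1: opening $84.56; interest $0.34 → $84.90; payment $14.15; balance $70.75
Installment 2: opening $70.75; interest $0.28 → $71.03; payment $14.21; balance $56.82

$56.82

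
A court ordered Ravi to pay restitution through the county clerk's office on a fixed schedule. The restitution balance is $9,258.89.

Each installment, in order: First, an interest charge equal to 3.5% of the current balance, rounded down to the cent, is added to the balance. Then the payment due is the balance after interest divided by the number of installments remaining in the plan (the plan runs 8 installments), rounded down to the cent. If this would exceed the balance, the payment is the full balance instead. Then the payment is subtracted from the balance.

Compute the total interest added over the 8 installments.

$1,583.80

# | Opening | Interest | Payment | End bal
1 | $9,258.89 | $324.06 | $1,197.86 | $8,385.09
2 | $8,385.09 | $293.47 | $1,239.79 | $7,438.77
3 | $7,438.77 | $260.35 | $1,283.18 | $6,415.94
4 | $6,415.94 | $224.55 | $1,328.09 | $5,312.40
5 | $5,312.40 | $185.93 | $1,374.58 | $4,123.75
6 | $4,123.75 | $144.33 | $1,422.69 | $2,845.39
7 | $2,845.39 | $99.58 | $1,472.48 | $1,472.49
8 | $1,472.49 | $51.53 | $1,524.02 | $0.00
Total interest: $324.06 + $293.47 + $260.35 + $224.55 + $185.93 + $144.33 + $99.58 + $51.53 = $1,583.80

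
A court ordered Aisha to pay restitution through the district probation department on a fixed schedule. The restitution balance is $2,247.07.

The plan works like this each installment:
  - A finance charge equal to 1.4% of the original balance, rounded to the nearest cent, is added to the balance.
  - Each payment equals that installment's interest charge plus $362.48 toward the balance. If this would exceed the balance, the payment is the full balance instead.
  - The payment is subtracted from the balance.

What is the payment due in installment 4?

$393.94

Installment 1: $2,247.07 +$31.46 interest = $2,278.53; pay $393.94 → $1,884.59
Installment 2: $1,884.59 +$31.46 interest = $1,916.05; pay $393.94 → $1,522.11
Installment 3: $1,522.11 +$31.46 interest = $1,553.57; pay $393.94 → $1,159.63
Installment 4: $1,159.63 +$31.46 interest = $1,191.09; pay $393.94 → $797.15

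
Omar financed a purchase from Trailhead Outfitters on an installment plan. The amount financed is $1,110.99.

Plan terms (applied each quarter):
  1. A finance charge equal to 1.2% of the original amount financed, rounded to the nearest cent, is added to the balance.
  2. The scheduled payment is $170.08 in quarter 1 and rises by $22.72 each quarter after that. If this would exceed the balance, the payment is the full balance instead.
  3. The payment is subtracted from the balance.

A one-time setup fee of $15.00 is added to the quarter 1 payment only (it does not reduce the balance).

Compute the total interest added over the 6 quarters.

Quarter 1: opening $1,110.99; interest $13.33 → $1,124.32; payment $170.08 (+ $15.00 fee); balance $954.24
Quarter 2: opening $954.24; interest $13.33 → $967.57; payment $192.80; balance $774.77
Quarter 3: opening $774.77; interest $13.33 → $788.10; payment $215.52; balance $572.58
Quarter 4: opening $572.58; interest $13.33 → $585.91; payment $238.24; balance $347.67
Quarter 5: opening $347.67; interest $13.33 → $361.00; payment $260.96; balance $100.04
Quarter 6: opening $100.04; interest $13.33 → $113.37; payment $113.37; balance $0.00
Total interest: $13.33 + $13.33 + $13.33 + $13.33 + $13.33 + $13.33 = $79.98

$79.98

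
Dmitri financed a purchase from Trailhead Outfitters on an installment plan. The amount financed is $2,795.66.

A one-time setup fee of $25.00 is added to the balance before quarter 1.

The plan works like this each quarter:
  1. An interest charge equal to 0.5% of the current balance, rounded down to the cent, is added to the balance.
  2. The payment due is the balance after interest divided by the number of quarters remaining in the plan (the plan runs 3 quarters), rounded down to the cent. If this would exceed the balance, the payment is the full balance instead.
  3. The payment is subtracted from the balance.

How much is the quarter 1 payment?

Quarter 1: opening $2,820.66; interest $14.10 → $2,834.76; payment $944.92; balance $1,889.84

$944.92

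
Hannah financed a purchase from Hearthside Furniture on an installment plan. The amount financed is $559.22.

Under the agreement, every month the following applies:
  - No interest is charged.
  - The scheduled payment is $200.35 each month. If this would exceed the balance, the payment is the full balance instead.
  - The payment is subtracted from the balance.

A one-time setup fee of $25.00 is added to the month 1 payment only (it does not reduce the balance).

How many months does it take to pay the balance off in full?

Month 1: opening $559.22; payment $200.35 (+ $25.00 fee); balance $358.87
Month 2: opening $358.87; payment $200.35; balance $158.52
Month 3: opening $158.52; payment $158.52; balance $0.00
Balance reaches $0.00 in month 3.

3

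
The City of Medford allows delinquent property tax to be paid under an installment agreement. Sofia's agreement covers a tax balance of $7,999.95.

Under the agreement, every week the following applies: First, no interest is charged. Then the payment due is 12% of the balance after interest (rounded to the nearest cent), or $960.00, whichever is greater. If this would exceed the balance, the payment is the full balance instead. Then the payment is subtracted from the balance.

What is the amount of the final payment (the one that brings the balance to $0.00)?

Week 1: opening $7,999.95; payment $960.00; balance $7,039.95
Week 2: opening $7,039.95; payment $960.00; balance $6,079.95
Week 3: opening $6,079.95; payment $960.00; balance $5,119.95
Week 4: opening $5,119.95; payment $960.00; balance $4,159.95
Week 5: opening $4,159.95; payment $960.00; balance $3,199.95
Week 6: opening $3,199.95; payment $960.00; balance $2,239.95
Week 7: opening $2,239.95; payment $960.00; balance $1,279.95
Week 8: opening $1,279.95; payment $960.00; balance $319.95
Week 9: opening $319.95; payment $319.95; balance $0.00

$319.95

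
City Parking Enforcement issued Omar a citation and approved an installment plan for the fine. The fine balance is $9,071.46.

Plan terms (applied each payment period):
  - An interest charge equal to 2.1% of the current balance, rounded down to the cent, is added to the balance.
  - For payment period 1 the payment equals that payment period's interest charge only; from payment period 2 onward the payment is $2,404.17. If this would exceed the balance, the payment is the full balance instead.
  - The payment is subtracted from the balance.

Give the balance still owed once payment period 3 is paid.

$4,597.63

Payment period 1: opening $9,071.46; interest $190.50 → $9,261.96; payment $190.50; balance $9,071.46
Payment period 2: opening $9,071.46; interest $190.50 → $9,261.96; payment $2,404.17; balance $6,857.79
Payment period 3: opening $6,857.79; interest $144.01 → $7,001.80; payment $2,404.17; balance $4,597.63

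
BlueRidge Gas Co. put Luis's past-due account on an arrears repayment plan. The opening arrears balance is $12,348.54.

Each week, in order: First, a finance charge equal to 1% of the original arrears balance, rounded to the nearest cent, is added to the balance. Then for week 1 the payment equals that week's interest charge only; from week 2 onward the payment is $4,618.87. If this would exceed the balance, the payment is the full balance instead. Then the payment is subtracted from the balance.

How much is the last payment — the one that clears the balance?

$3,481.27

Week 1: opening $12,348.54; interest $123.49 → $12,472.03; payment $123.49; balance $12,348.54
Week 2: opening $12,348.54; interest $123.49 → $12,472.03; payment $4,618.87; balance $7,853.16
Week 3: opening $7,853.16; interest $123.49 → $7,976.65; payment $4,618.87; balance $3,357.78
Week 4: opening $3,357.78; interest $123.49 → $3,481.27; payment $3,481.27; balance $0.00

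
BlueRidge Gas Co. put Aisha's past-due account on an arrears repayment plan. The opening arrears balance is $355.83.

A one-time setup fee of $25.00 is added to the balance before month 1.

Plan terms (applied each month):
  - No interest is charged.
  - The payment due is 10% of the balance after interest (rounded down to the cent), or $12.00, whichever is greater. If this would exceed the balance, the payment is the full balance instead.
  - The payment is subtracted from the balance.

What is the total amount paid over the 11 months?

Month 1: $380.83 − $38.08 → $342.75
Month 2: $342.75 − $34.27 → $308.48
Month 3: $308.48 − $30.84 → $277.64
Month 4: $277.64 − $27.76 → $249.88
Month 5: $249.88 − $24.98 → $224.90
Month 6: $224.90 − $22.49 → $202.41
Month 7: $202.41 − $20.24 → $182.17
Month 8: $182.17 − $18.21 → $163.96
Month 9: $163.96 − $16.39 → $147.57
Month 10: $147.57 − $14.75 → $132.82
Month 11: $132.82 − $13.28 → $119.54
Total paid: $261.29

$261.29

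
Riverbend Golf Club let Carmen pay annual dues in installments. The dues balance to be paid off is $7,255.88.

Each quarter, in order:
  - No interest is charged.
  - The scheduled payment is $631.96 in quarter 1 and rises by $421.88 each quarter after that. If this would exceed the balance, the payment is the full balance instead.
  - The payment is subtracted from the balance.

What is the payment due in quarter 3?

Quarter 1: $7,255.88 − $631.96 → $6,623.92
Quarter 2: $6,623.92 − $1,053.84 → $5,570.08
Quarter 3: $5,570.08 − $1,475.72 → $4,094.36

$1,475.72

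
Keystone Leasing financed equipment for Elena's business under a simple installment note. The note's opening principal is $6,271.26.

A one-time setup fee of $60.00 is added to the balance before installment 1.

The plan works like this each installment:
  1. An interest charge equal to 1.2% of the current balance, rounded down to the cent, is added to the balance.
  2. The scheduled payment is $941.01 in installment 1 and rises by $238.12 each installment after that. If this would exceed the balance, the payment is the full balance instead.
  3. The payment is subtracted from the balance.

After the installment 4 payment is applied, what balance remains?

$1,368.14

Installment 1: opening $6,331.26; interest $75.97 → $6,407.23; payment $941.01; balance $5,466.22
Installment 2: opening $5,466.22; interest $65.59 → $5,531.81; payment $1,179.13; balance $4,352.68
Installment 3: opening $4,352.68; interest $52.23 → $4,404.91; payment $1,417.25; balance $2,987.66
Installment 4: opening $2,987.66; interest $35.85 → $3,023.51; payment $1,655.37; balance $1,368.14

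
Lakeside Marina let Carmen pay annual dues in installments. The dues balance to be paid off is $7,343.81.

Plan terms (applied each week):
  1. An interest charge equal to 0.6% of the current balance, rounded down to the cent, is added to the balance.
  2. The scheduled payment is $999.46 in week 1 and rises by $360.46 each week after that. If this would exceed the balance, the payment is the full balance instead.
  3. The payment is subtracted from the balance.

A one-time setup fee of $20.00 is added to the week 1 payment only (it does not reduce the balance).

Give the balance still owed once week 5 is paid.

Week 1: $7,343.81 +$44.06 interest = $7,387.87; pay $999.46 (+ $20.00 fee) → $6,388.41
Week 2: $6,388.41 +$38.33 interest = $6,426.74; pay $1,359.92 → $5,066.82
Week 3: $5,066.82 +$30.40 interest = $5,097.22; pay $1,720.38 → $3,376.84
Week 4: $3,376.84 +$20.26 interest = $3,397.10; pay $2,080.84 → $1,316.26
Week 5: $1,316.26 +$7.89 interest = $1,324.15; pay $1,324.15 → $0.00

$0.00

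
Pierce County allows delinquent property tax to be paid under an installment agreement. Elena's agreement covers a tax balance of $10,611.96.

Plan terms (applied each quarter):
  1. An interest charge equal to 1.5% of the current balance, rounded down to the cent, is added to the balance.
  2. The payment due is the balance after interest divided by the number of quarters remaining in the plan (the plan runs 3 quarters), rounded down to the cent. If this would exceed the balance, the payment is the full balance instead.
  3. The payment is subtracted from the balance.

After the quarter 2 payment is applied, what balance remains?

Quarter 1: opening $10,611.96; interest $159.17 → $10,771.13; payment $3,590.37; balance $7,180.76
Quarter 2: opening $7,180.76; interest $107.71 → $7,288.47; payment $3,644.23; balance $3,644.24

$3,644.24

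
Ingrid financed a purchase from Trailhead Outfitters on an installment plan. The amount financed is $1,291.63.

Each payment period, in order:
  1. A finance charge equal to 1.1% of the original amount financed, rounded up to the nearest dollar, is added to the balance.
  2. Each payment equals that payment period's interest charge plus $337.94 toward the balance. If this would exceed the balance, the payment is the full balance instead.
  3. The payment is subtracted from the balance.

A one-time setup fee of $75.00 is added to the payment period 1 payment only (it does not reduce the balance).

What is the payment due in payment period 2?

# | Opening | Interest | Payment | Fee | End bal
1 | $1,291.63 | $15.00 | $352.94 | $75.00 | $953.69
2 | $953.69 | $15.00 | $352.94 | — | $615.75

$352.94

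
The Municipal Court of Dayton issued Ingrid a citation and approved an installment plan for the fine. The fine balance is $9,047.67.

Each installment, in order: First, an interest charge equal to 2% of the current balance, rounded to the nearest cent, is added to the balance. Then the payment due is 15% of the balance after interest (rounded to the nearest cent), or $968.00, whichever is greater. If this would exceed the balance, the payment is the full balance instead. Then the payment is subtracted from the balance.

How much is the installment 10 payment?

Installment 1: opening $9,047.67; interest $180.95 → $9,228.62; payment $1,384.29; balance $7,844.33
Installment 2: opening $7,844.33; interest $156.89 → $8,001.22; payment $1,200.18; balance $6,801.04
Installment 3: opening $6,801.04; interest $136.02 → $6,937.06; payment $1,040.56; balance $5,896.50
Installment 4: opening $5,896.50; interest $117.93 → $6,014.43; payment $968.00; balance $5,046.43
Installment 5: opening $5,046.43; interest $100.93 → $5,147.36; payment $968.00; balance $4,179.36
Installment 6: opening $4,179.36; interest $83.59 → $4,262.95; payment $968.00; balance $3,294.95
Installment 7: opening $3,294.95; interest $65.90 → $3,360.85; payment $968.00; balance $2,392.85
Installment 8: opening $2,392.85; interest $47.86 → $2,440.71; payment $968.00; balance $1,472.71
Installment 9: opening $1,472.71; interest $29.45 → $1,502.16; payment $968.00; balance $534.16
Installment 10: opening $534.16; interest $10.68 → $544.84; payment $544.84; balance $0.00

$544.84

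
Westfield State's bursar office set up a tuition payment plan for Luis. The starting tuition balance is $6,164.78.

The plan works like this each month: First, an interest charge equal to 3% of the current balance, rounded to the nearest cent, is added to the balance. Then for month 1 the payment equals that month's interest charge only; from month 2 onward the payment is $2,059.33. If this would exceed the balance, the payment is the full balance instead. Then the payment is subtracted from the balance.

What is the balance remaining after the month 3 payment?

$2,359.77

Month 1: $6,164.78 +$184.94 interest = $6,349.72; pay $184.94 → $6,164.78
Month 2: $6,164.78 +$184.94 interest = $6,349.72; pay $2,059.33 → $4,290.39
Month 3: $4,290.39 +$128.71 interest = $4,419.10; pay $2,059.33 → $2,359.77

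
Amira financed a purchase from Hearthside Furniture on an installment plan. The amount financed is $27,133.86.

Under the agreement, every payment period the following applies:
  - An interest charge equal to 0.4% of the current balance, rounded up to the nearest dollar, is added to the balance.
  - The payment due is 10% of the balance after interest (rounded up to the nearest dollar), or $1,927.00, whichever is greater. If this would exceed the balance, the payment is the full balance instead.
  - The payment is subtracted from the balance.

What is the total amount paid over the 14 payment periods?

# | Opening | Interest | Payment | End bal
1 | $27,133.86 | $109.00 | $2,725.00 | $24,517.86
2 | $24,517.86 | $99.00 | $2,462.00 | $22,154.86
3 | $22,154.86 | $89.00 | $2,225.00 | $20,018.86
4 | $20,018.86 | $81.00 | $2,010.00 | $18,089.86
5 | $18,089.86 | $73.00 | $1,927.00 | $16,235.86
6 | $16,235.86 | $65.00 | $1,927.00 | $14,373.86
7 | $14,373.86 | $58.00 | $1,927.00 | $12,504.86
8 | $12,504.86 | $51.00 | $1,927.00 | $10,628.86
9 | $10,628.86 | $43.00 | $1,927.00 | $8,744.86
10 | $8,744.86 | $35.00 | $1,927.00 | $6,852.86
11 | $6,852.86 | $28.00 | $1,927.00 | $4,953.86
12 | $4,953.86 | $20.00 | $1,927.00 | $3,046.86
13 | $3,046.86 | $13.00 | $1,927.00 | $1,132.86
14 | $1,132.86 | $5.00 | $1,137.86 | $0.00
Total paid: $27,902.86

$27,902.86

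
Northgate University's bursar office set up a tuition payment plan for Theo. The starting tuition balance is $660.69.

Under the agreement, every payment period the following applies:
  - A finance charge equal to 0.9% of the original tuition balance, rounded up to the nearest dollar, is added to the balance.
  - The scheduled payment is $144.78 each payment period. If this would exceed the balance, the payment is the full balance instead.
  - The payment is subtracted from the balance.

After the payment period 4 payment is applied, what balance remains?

Payment period 1: $660.69 +$6.00 interest = $666.69; pay $144.78 → $521.91
Payment period 2: $521.91 +$6.00 interest = $527.91; pay $144.78 → $383.13
Payment period 3: $383.13 +$6.00 interest = $389.13; pay $144.78 → $244.35
Payment period 4: $244.35 +$6.00 interest = $250.35; pay $144.78 → $105.57

$105.57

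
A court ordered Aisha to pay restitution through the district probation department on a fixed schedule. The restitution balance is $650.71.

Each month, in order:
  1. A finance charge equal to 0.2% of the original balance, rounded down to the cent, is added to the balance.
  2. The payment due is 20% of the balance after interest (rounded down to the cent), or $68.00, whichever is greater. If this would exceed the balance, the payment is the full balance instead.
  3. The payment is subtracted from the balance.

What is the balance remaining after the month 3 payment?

$335.71

Month 1: opening $650.71; interest $1.30 → $652.01; payment $130.40; balance $521.61
Month 2: opening $521.61; interest $1.30 → $522.91; payment $104.58; balance $418.33
Month 3: opening $418.33; interest $1.30 → $419.63; payment $83.92; balance $335.71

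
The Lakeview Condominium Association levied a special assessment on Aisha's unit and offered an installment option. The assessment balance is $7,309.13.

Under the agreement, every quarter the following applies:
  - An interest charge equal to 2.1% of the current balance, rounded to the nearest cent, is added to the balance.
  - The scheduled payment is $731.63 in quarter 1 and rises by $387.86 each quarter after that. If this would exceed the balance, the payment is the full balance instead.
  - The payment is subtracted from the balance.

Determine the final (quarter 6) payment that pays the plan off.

Quarter 1: opening $7,309.13; interest $153.49 → $7,462.62; payment $731.63; balance $6,730.99
Quarter 2: opening $6,730.99; interest $141.35 → $6,872.34; payment $1,119.49; balance $5,752.85
Quarter 3: opening $5,752.85; interest $120.81 → $5,873.66; payment $1,507.35; balance $4,366.31
Quarter 4: opening $4,366.31; interest $91.69 → $4,458.00; payment $1,895.21; balance $2,562.79
Quarter 5: opening $2,562.79; interest $53.82 → $2,616.61; payment $2,283.07; balance $333.54
Quarter 6: opening $333.54; interest $7.00 → $340.54; payment $340.54; balance $0.00

$340.54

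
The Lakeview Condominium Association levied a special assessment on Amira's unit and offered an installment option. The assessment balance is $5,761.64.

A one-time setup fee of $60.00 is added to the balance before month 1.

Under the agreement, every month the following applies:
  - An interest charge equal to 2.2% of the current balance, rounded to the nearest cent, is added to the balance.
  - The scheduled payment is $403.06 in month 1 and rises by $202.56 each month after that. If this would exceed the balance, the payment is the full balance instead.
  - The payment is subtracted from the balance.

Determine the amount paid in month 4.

$1,010.74

Month 1: opening $5,821.64; interest $128.08 → $5,949.72; payment $403.06; balance $5,546.66
Month 2: opening $5,546.66; interest $122.03 → $5,668.69; payment $605.62; balance $5,063.07
Month 3: opening $5,063.07; interest $111.39 → $5,174.46; payment $808.18; balance $4,366.28
Month 4: opening $4,366.28; interest $96.06 → $4,462.34; payment $1,010.74; balance $3,451.60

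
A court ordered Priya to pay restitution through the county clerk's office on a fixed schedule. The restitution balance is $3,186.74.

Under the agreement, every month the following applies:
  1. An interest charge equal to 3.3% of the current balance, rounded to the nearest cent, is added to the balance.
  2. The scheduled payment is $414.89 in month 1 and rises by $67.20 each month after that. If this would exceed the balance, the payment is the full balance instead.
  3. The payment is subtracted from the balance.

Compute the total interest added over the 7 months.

# | Opening | Interest | Payment | End bal
1 | $3,186.74 | $105.16 | $414.89 | $2,877.01
2 | $2,877.01 | $94.94 | $482.09 | $2,489.86
3 | $2,489.86 | $82.17 | $549.29 | $2,022.74
4 | $2,022.74 | $66.75 | $616.49 | $1,473.00
5 | $1,473.00 | $48.61 | $683.69 | $837.92
6 | $837.92 | $27.65 | $750.89 | $114.68
7 | $114.68 | $3.78 | $118.46 | $0.00
Total interest: $105.16 + $94.94 + $82.17 + $66.75 + $48.61 + $27.65 + $3.78 = $429.06

$429.06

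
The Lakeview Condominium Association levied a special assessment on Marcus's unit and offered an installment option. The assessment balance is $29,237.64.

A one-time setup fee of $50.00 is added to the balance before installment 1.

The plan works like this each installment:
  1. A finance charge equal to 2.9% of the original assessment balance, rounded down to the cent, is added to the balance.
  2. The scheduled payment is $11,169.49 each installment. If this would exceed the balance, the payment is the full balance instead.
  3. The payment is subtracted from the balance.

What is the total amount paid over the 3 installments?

Installment 1: opening $29,287.64; interest $847.89 → $30,135.53; payment $11,169.49; balance $18,966.04
Installment 2: opening $18,966.04; interest $847.89 → $19,813.93; payment $11,169.49; balance $8,644.44
Installment 3: opening $8,644.44; interest $847.89 → $9,492.33; payment $9,492.33; balance $0.00
Total paid: $31,831.31

$31,831.31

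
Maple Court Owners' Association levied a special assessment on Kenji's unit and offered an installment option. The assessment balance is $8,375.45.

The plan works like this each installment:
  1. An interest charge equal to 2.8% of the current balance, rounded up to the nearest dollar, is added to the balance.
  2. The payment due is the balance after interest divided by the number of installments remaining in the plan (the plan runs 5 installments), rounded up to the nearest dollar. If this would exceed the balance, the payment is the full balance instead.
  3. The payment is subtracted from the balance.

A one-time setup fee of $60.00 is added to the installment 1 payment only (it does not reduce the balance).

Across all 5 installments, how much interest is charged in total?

$732.00

# | Opening | Interest | Payment | Fee | End bal
1 | $8,375.45 | $235.00 | $1,723.00 | $60.00 | $6,887.45
2 | $6,887.45 | $193.00 | $1,771.00 | — | $5,309.45
3 | $5,309.45 | $149.00 | $1,820.00 | — | $3,638.45
4 | $3,638.45 | $102.00 | $1,871.00 | — | $1,869.45
5 | $1,869.45 | $53.00 | $1,922.45 | — | $0.00
Total interest: $235.00 + $193.00 + $149.00 + $102.00 + $53.00 = $732.00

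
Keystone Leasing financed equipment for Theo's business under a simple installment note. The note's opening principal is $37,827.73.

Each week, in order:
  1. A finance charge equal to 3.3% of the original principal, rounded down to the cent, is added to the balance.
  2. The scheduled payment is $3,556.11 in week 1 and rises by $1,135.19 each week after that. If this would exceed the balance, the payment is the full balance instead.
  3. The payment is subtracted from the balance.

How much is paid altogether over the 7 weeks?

$46,565.90

Week 1: opening $37,827.73; interest $1,248.31 → $39,076.04; payment $3,556.11; balance $35,519.93
Week 2: opening $35,519.93; interest $1,248.31 → $36,768.24; payment $4,691.30; balance $32,076.94
Week 3: opening $32,076.94; interest $1,248.31 → $33,325.25; payment $5,826.49; balance $27,498.76
Week 4: opening $27,498.76; interest $1,248.31 → $28,747.07; payment $6,961.68; balance $21,785.39
Week 5: opening $21,785.39; interest $1,248.31 → $23,033.70; payment $8,096.87; balance $14,936.83
Week 6: opening $14,936.83; interest $1,248.31 → $16,185.14; payment $9,232.06; balance $6,953.08
Week 7: opening $6,953.08; interest $1,248.31 → $8,201.39; payment $8,201.39; balance $0.00
Total paid: $46,565.90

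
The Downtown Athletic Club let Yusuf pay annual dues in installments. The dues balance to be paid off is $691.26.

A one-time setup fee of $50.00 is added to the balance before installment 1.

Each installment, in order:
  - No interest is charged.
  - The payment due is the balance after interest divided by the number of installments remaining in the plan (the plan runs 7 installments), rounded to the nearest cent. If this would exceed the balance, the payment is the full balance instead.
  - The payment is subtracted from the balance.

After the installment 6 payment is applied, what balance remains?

Installment 1: opening $741.26; payment $105.89; balance $635.37
Installment 2: opening $635.37; payment $105.90; balance $529.47
Installment 3: opening $529.47; payment $105.89; balance $423.58
Installment 4: opening $423.58; payment $105.90; balance $317.68
Installment 5: opening $317.68; payment $105.89; balance $211.79
Installment 6: opening $211.79; payment $105.90; balance $105.89

$105.89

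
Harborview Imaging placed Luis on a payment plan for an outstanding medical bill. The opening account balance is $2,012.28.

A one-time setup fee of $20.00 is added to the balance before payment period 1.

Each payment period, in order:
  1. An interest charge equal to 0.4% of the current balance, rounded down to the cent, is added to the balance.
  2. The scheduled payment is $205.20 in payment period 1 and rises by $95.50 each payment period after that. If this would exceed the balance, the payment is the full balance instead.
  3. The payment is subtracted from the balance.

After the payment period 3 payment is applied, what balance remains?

Payment period 1: $2,032.28 +$8.12 interest = $2,040.40; pay $205.20 → $1,835.20
Payment period 2: $1,835.20 +$7.34 interest = $1,842.54; pay $300.70 → $1,541.84
Payment period 3: $1,541.84 +$6.16 interest = $1,548.00; pay $396.20 → $1,151.80

$1,151.80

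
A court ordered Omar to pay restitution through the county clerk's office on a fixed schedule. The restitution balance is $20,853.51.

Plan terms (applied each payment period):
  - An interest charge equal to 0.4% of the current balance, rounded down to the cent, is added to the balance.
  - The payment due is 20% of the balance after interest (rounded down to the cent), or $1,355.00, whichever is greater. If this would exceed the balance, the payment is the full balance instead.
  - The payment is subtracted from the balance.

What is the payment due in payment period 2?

$3,363.30

Payment period 1: opening $20,853.51; interest $83.41 → $20,936.92; payment $4,187.38; balance $16,749.54
Payment period 2: opening $16,749.54; interest $66.99 → $16,816.53; payment $3,363.30; balance $13,453.23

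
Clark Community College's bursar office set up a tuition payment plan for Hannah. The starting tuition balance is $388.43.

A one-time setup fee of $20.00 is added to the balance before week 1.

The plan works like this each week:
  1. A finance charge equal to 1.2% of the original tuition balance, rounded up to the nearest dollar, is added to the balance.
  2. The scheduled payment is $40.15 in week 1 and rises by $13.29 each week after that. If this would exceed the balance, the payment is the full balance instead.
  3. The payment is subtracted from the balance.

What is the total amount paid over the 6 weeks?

$438.43

Week 1: $408.43 +$5.00 interest = $413.43; pay $40.15 → $373.28
Week 2: $373.28 +$5.00 interest = $378.28; pay $53.44 → $324.84
Week 3: $324.84 +$5.00 interest = $329.84; pay $66.73 → $263.11
Week 4: $263.11 +$5.00 interest = $268.11; pay $80.02 → $188.09
Week 5: $188.09 +$5.00 interest = $193.09; pay $93.31 → $99.78
Week 6: $99.78 +$5.00 interest = $104.78; pay $104.78 → $0.00
Total paid: $438.43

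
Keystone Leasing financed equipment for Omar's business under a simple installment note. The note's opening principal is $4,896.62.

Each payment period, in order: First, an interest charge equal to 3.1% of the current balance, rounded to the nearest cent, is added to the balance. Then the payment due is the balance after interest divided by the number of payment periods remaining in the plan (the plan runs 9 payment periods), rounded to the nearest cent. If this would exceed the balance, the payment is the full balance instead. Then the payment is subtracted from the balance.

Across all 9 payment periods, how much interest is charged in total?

Payment period 1: opening $4,896.62; interest $151.80 → $5,048.42; payment $560.94; balance $4,487.48
Payment period 2: opening $4,487.48; interest $139.11 → $4,626.59; payment $578.32; balance $4,048.27
Payment period 3: opening $4,048.27; interest $125.50 → $4,173.77; payment $596.25; balance $3,577.52
Payment period 4: opening $3,577.52; interest $110.90 → $3,688.42; payment $614.74; balance $3,073.68
Payment period 5: opening $3,073.68; interest $95.28 → $3,168.96; payment $633.79; balance $2,535.17
Payment period 6: opening $2,535.17; interest $78.59 → $2,613.76; payment $653.44; balance $1,960.32
Payment period 7: opening $1,960.32; interest $60.77 → $2,021.09; payment $673.70; balance $1,347.39
Payment period 8: opening $1,347.39; interest $41.77 → $1,389.16; payment $694.58; balance $694.58
Payment period 9: opening $694.58; interest $21.53 → $716.11; payment $716.11; balance $0.00
Total interest: $151.80 + $139.11 + $125.50 + $110.90 + $95.28 + $78.59 + $60.77 + $41.77 + $21.53 = $825.25

$825.25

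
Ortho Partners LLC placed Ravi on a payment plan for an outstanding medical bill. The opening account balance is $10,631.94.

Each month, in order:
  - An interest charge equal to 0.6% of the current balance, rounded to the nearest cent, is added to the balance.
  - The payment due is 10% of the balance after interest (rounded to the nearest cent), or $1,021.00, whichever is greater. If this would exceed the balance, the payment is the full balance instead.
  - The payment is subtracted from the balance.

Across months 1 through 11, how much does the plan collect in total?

Month 1: opening $10,631.94; interest $63.79 → $10,695.73; payment $1,069.57; balance $9,626.16
Month 2: opening $9,626.16; interest $57.76 → $9,683.92; payment $1,021.00; balance $8,662.92
Month 3: opening $8,662.92; interest $51.98 → $8,714.90; payment $1,021.00; balance $7,693.90
Month 4: opening $7,693.90; interest $46.16 → $7,740.06; payment $1,021.00; balance $6,719.06
Month 5: opening $6,719.06; interest $40.31 → $6,759.37; payment $1,021.00; balance $5,738.37
Month 6: opening $5,738.37; interest $34.43 → $5,772.80; payment $1,021.00; balance $4,751.80
Month 7: opening $4,751.80; interest $28.51 → $4,780.31; payment $1,021.00; balance $3,759.31
Month 8: opening $3,759.31; interest $22.56 → $3,781.87; payment $1,021.00; balance $2,760.87
Month 9: opening $2,760.87; interest $16.57 → $2,777.44; payment $1,021.00; balance $1,756.44
Month 10: opening $1,756.44; interest $10.54 → $1,766.98; payment $1,021.00; balance $745.98
Month 11: opening $745.98; interest $4.48 → $750.46; payment $750.46; balance $0.00
Total paid: $11,009.03

$11,009.03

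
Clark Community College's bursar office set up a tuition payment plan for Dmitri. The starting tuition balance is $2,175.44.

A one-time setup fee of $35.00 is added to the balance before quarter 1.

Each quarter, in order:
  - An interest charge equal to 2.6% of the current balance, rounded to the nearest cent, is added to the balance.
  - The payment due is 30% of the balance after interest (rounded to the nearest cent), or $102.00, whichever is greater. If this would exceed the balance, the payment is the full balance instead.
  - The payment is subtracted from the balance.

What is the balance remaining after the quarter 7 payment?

Quarter 1: opening $2,210.44; interest $57.47 → $2,267.91; payment $680.37; balance $1,587.54
Quarter 2: opening $1,587.54; interest $41.28 → $1,628.82; payment $488.65; balance $1,140.17
Quarter 3: opening $1,140.17; interest $29.64 → $1,169.81; payment $350.94; balance $818.87
Quarter 4: opening $818.87; interest $21.29 → $840.16; payment $252.05; balance $588.11
Quarter 5: opening $588.11; interest $15.29 → $603.40; payment $181.02; balance $422.38
Quarter 6: opening $422.38; interest $10.98 → $433.36; payment $130.01; balance $303.35
Quarter 7: opening $303.35; interest $7.89 → $311.24; payment $102.00; balance $209.24

$209.24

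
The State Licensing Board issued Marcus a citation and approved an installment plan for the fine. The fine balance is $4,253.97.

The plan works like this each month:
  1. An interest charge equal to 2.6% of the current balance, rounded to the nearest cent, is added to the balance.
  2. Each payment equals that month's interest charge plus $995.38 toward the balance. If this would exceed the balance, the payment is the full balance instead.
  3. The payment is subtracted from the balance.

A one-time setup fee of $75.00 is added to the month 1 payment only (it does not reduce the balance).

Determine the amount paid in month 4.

$1,028.34

Month 1: opening $4,253.97; interest $110.60 → $4,364.57; payment $1,105.98 (+ $75.00 fee); balance $3,258.59
Month 2: opening $3,258.59; interest $84.72 → $3,343.31; payment $1,080.10; balance $2,263.21
Month 3: opening $2,263.21; interest $58.84 → $2,322.05; payment $1,054.22; balance $1,267.83
Month 4: opening $1,267.83; interest $32.96 → $1,300.79; payment $1,028.34; balance $272.45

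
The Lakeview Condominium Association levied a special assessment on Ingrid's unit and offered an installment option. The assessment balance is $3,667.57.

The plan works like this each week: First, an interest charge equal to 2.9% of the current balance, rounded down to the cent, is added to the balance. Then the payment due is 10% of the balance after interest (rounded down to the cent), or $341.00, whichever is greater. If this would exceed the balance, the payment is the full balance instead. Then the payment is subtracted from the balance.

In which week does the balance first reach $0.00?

13

Week 1: opening $3,667.57; interest $106.35 → $3,773.92; payment $377.39; balance $3,396.53
Week 2: opening $3,396.53; interest $98.49 → $3,495.02; payment $349.50; balance $3,145.52
Week 3: opening $3,145.52; interest $91.22 → $3,236.74; payment $341.00; balance $2,895.74
Week 4: opening $2,895.74; interest $83.97 → $2,979.71; payment $341.00; balance $2,638.71
Week 5: opening $2,638.71; interest $76.52 → $2,715.23; payment $341.00; balance $2,374.23
Week 6: opening $2,374.23; interest $68.85 → $2,443.08; payment $341.00; balance $2,102.08
Week 7: opening $2,102.08; interest $60.96 → $2,163.04; payment $341.00; balance $1,822.04
Week 8: opening $1,822.04; interest $52.83 → $1,874.87; payment $341.00; balance $1,533.87
Week 9: opening $1,533.87; interest $44.48 → $1,578.35; payment $341.00; balance $1,237.35
Week 10: opening $1,237.35; interest $35.88 → $1,273.23; payment $341.00; balance $932.23
Week 11: opening $932.23; interest $27.03 → $959.26; payment $341.00; balance $618.26
Week 12: opening $618.26; interest $17.92 → $636.18; payment $341.00; balance $295.18
Week 13: opening $295.18; interest $8.56 → $303.74; payment $303.74; balance $0.00
Balance reaches $0.00 in week 13.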